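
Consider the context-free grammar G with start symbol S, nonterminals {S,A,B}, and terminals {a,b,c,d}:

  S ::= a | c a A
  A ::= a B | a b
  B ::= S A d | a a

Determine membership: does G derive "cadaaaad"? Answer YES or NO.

CNF form of G:
  S -> T3 X5 | a
  A -> T0 B | T0 T1
  B -> S X4 | T0 T0
  T0 -> a
  T1 -> b
  T2 -> d
  T3 -> c
  X4 -> A T2
  X5 -> T0 A

CYK table (by increasing span):
  T[0,0] 'c' = {T3}  orig:{}
  T[1,1] 'a' = {S,T0}  orig:{S}
  T[2,2] 'd' = {T2}  orig:{}
  T[3,3] 'a' = {S,T0}  orig:{S}
  T[4,4] 'a' = {S,T0}  orig:{S}
  T[5,5] 'a' = {S,T0}  orig:{S}
  T[6,6] 'a' = {S,T0}  orig:{S}
  T[7,7] 'd' = {T2}  orig:{}
  T[0,1] 'ca' = ∅
  T[1,2] 'ad' = ∅
  T[2,3] 'da' = ∅
  T[3,4] 'aa' = {B}
  T[4,5] 'aa' = {B}
  T[5,6] 'aa' = {B}
  T[6,7] 'ad' = ∅
  T[0,2] 'cad' = ∅
  T[1,3] 'ada' = ∅
  T[2,4] 'daa' = ∅
  T[3,5] 'aaa' = {A}
  T[4,6] 'aaa' = {A}
  T[5,7] 'aad' = ∅
  T[0,3] 'cada' = ∅
  T[1,4] 'adaa' = ∅
  T[2,5] 'daaa' = ∅
  T[3,6] 'aaaa' = {X5}  orig:{}
  T[4,7] 'aaad' = {X4}  orig:{}
  T[0,4] 'cadaa' = ∅
  T[1,5] 'adaaa' = ∅
  T[2,6] 'daaaa' = ∅
  T[3,7] 'aaaad' = {B}
  T[0,5] 'cadaaa' = ∅
  T[1,6] 'adaaaa' = ∅
  T[2,7] 'daaaad' = ∅
  T[0,6] 'cadaaaa' = ∅
  T[1,7] 'adaaaad' = ∅
  T[0,7] 'cadaaaad' = ∅

S ∉ T[0,7] ⇒ NO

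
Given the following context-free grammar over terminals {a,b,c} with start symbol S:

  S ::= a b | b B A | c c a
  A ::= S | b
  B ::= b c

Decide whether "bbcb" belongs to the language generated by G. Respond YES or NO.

Convert to CNF:
  S -> T0 T1 | T1 X5 | T2 X6
  A -> T0 T1 | T1 X3 | T2 X4 | b
  B -> T1 T2
  T0 -> a
  T1 -> b
  T2 -> c
  X3 -> B A
  X4 -> T2 T0
  X5 -> B A
  X6 -> T2 T0

Fill CYK table bottom-up:
  T[0,0] 'b' = {A,T1}  orig:{A}
  T[1,1] 'b' = {A,T1}  orig:{A}
  T[2,2] 'c' = {T2}  orig:{}
  T[3,3] 'b' = {A,T1}  orig:{A}
  T[0,1] 'bb' = ∅
  T[1,2] 'bc' = {B}
  T[2,3] 'cb' = ∅
  T[0,2] 'bbc' = ∅
  T[1,3] 'bcb' = {X3,X5}  orig:{}
  T[0,3] 'bbcb' = {A,S}

S ∈ T[0,3] ⇒ YES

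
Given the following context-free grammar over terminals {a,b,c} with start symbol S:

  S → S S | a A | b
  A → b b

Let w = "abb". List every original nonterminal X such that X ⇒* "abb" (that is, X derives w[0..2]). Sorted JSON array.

CNF form of G:
  S -> S S | T1 A | b
  A -> T0 T0
  T0 -> b
  T1 -> a

Fill CYK table bottom-up — only the sub-triangle for w[0..2]:
  cell(0,0) a: {T1}  orig:{}
  cell(1,1) b: {S,T0}  orig:{S}
  cell(2,2) b: {S,T0}  orig:{S}
  cell(0,1) ab: ∅
  cell(1,2) bb: {A,S}
  cell(0,2) abb: {S}

Original NTs in T[0,2] deriving "abb": ["S"]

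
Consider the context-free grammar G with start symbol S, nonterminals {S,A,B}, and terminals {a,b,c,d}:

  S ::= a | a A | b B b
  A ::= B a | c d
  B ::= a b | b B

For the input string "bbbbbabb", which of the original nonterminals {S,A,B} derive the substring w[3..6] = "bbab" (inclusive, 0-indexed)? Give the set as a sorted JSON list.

Convert to CNF:
  S -> T0 A | T3 X4 | a
  A -> B T0 | T1 T2
  B -> T0 T3 | T3 B
  T0 -> a
  T1 -> c
  T2 -> d
  T3 -> b
  X4 -> B T3

CYK table (by increasing span), restricted to cells inside w[3..6]:
  cell(3,3) b: {T3}  orig:{}
  cell(4,4) b: {T3}  orig:{}
  cell(5,5) a: {S,T0}  orig:{S}
  cell(6,6) b: {T3}  orig:{}
  cell(3,4) bb: ∅
  cell(4,5) ba: ∅
  cell(5,6) ab: {B}
  cell(3,5) bba: ∅
  cell(4,6) bab: {B}
  cell(3,6) bbab: {B}

Original NTs in T[3,6] deriving "bbab": ["B"]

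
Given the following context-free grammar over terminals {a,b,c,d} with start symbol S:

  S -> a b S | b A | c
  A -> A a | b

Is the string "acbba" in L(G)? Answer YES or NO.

CNF form of G:
  S -> T0 X2 | T1 A | c
  A -> A T0 | b
  T0 -> a
  T1 -> b
  X2 -> T1 S

Fill CYK table bottom-up:
  T[0,0] 'a' = {T0}  orig:{}
  T[1,1] 'c' = {S}
  T[2,2] 'b' = {A,T1}  orig:{A}
  T[3,3] 'b' = {A,T1}  orig:{A}
  T[4,4] 'a' = {T0}  orig:{}
  T[0,1] 'ac' = ∅
  T[1,2] 'cb' = ∅
  T[2,3] 'bb' = {S}
  T[3,4] 'ba' = {A}
  T[0,2] 'acb' = ∅
  T[1,3] 'cbb' = ∅
  T[2,4] 'bba' = {S}
  T[0,3] 'acbb' = ∅
  T[1,4] 'cbba' = ∅
  T[0,4] 'acbba' = ∅

S ∉ T[0,4] ⇒ NO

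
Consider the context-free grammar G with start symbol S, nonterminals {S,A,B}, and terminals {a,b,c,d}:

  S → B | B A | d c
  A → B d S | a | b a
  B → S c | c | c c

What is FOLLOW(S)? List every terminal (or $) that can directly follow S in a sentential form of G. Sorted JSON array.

FIRST sets, iterate to fixpoint:
[1]
  A via A→a: +{a}
  A via A→b a: +{b}
  B via B→c: +{c}
  S via S→B: +{c}
  S via S→d c: +{d}
  FIRST(S)={c,d}  FIRST(A)={a,b}  FIRST(B)={c}
[2]
  A via A→B d S: +{c}
  B via B→S c: +{d}
  FIRST(S)={c,d}  FIRST(A)={a,b,c}  FIRST(B)={c,d}
[3]
  A via A→B d S: +{d}
  FIRST(S)={c,d}  FIRST(A)={a,b,c,d}  FIRST(B)={c,d}
[4] — fixpoint
  FIRST(S)={c,d}  FIRST(A)={a,b,c,d}  FIRST(B)={c,d}

Compute FOLLOW by fixpoint:
initialize: $ ∈ FOLLOW(S)
[1]
  A→B d S: FOLLOW(B) ⊇ FIRST(d) = {d}; new: +{d}
  B→S c: FOLLOW(S) ⊇ FIRST(c) = {c}; new: +{c}
  S→B: FOLLOW(B) ⊇ FOLLOW(S) ⊇ {$,c}; new: +{$,c}
  S→B A: FOLLOW(B) ⊇ FIRST(A) = {a,b,c,d}; new: +{a,b}
  S→B A: FOLLOW(A) ⊇ FOLLOW(S) ⊇ {$,c}; new: +{$,c}
  S: {$,c}  A: {$,c}  B: {$,a,b,c,d}
[2] (no change)
  S: {$,c}  A: {$,c}  B: {$,a,b,c,d}

FOLLOW(S) = ["$", "c"]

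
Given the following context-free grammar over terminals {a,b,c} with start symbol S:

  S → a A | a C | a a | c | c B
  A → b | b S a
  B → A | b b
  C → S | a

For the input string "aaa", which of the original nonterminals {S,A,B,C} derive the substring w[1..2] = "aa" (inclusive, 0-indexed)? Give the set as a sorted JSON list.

Convert to CNF:
  S -> T1 A | T1 C | T1 T1 | T2 B | c
  A -> T0 X3 | b
  B -> T0 T0 | T0 X4 | b
  C -> T1 A | T1 C | T1 T1 | T2 B | a | c
  T0 -> b
  T1 -> a
  T2 -> c
  X3 -> S T1
  X4 -> S T1

Fill CYK table bottom-up, restricted to cells inside w[1..2]:
  cell(1,1) a: {C,T1}  orig:{C}
  cell(2,2) a: {C,T1}  orig:{C}
  cell(1,2) aa: {C,S}

Original NTs in T[1,2] deriving "aa": ["C", "S"]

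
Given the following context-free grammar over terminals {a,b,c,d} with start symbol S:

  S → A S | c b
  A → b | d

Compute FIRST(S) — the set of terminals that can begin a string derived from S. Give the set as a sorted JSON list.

Compute FIRST by fixpoint:
[1]
  A via A→b: +{b}
  A via A→d: +{d}
  S via S→A S: +{b,d}
  S via S→c b: +{c}
  FIRST(S)={b,c,d}  FIRST(A)={b,d}
[2] (no change)
  FIRST(S)={b,c,d}  FIRST(A)={b,d}

FIRST(S) = ["b", "c", "d"]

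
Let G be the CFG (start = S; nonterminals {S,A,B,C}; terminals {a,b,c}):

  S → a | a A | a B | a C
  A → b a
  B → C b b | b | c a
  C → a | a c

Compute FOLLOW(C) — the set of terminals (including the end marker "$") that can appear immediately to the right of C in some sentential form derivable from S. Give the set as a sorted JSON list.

FIRST sets, iterate to fixpoint:
round 1:
  A via A→b a: +{b}
  B via B→b: +{b}
  B via B→c a: +{c}
  C via C→a: +{a}
  S via S→a: +{a}
  S: {a}  A: {b}  B: {b,c}  C: {a}
round 2:
  B via B→C b b: +{a}
  S: {a}  A: {b}  B: {a,b,c}  C: {a}
round 3: (stable)
  S: {a}  A: {b}  B: {a,b,c}  C: {a}

FOLLOW sets:
initialize: $ ∈ FOLLOW(S)
round 1:
  B→C b b: FOLLOW(C) ⊇ FIRST(b) = {b}; new: +{b}
  S→a A: FOLLOW(A) ⊇ FOLLOW(S) ⊇ {$}; new: +{$}
  S→a B: FOLLOW(B) ⊇ FOLLOW(S) ⊇ {$}; new: +{$}
  S→a C: FOLLOW(C) ⊇ FOLLOW(S) ⊇ {$}; new: +{$}
  FOLLOW[S]={$}  FOLLOW[A]={$}  FOLLOW[B]={$}  FOLLOW[C]={$,b}
round 2: done
  FOLLOW[S]={$}  FOLLOW[A]={$}  FOLLOW[B]={$}  FOLLOW[C]={$,b}

FOLLOW(C) = ["$", "b"]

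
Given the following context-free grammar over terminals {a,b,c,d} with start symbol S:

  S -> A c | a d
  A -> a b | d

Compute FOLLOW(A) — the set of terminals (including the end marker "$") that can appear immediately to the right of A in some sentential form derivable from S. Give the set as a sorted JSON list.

FIRST iteration:
pass 1:
  A via A→a b: +{a}
  A via A→d: +{d}
  S via S→A c: +{a,d}
  FIRST[S]={a,d}  FIRST[A]={a,d}
pass 2: — fixpoint
  FIRST[S]={a,d}  FIRST[A]={a,d}

Compute FOLLOW by fixpoint:
FOLLOW(S) := {$}
pass 1:
  S→A c: FOLLOW(A) ⊇ FIRST(c) = {c}; new: +{c}
  S: {$}  A: {c}
pass 2: — fixpoint
  S: {$}  A: {c}

FOLLOW(A) = ["c"]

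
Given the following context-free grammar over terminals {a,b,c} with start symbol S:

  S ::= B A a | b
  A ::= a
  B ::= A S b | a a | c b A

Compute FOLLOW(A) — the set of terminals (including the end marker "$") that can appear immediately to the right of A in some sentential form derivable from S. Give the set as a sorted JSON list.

FIRST iteration:
round 1:
  A via A→a: +{a}
  B via B→A S b: +{a}
  B via B→c b A: +{c}
  S via S→B A a: +{a,c}
  S via S→b: +{b}
  FIRST[S]={a,b,c}  FIRST[A]={a}  FIRST[B]={a,c}
round 2: (stable)
  FIRST[S]={a,b,c}  FIRST[A]={a}  FIRST[B]={a,c}

Compute FOLLOW by fixpoint:
initialize: $ ∈ FOLLOW(S)
iter 1:
  B→A S b: FOLLOW(A) ⊇ FIRST(S) = {a,b,c}; new: +{a,b,c}
  B→A S b: FOLLOW(S) ⊇ FIRST(b) = {b}; new: +{b}
  S→B A a: FOLLOW(B) ⊇ FIRST(A) = {a}; new: +{a}
  FOLLOW(S)={$,b}  FOLLOW(A)={a,b,c}  FOLLOW(B)={a}
iter 2: (stable)
  FOLLOW(S)={$,b}  FOLLOW(A)={a,b,c}  FOLLOW(B)={a}

FOLLOW(A) = ["a", "b", "c"]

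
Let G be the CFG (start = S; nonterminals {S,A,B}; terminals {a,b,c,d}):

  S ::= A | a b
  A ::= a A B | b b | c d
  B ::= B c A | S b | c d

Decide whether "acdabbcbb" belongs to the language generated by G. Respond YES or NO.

Convert to CNF:
  S -> T0 T1 | T0 X6 | T1 T1 | T2 T3
  A -> T0 X4 | T1 T1 | T2 T3
  B -> B X5 | S T1 | T2 T3
  T0 -> a
  T1 -> b
  T2 -> c
  T3 -> d
  X4 -> A B
  X5 -> T2 A
  X6 -> A B

Fill CYK table bottom-up:
  [0..0]={T0}  "a"  orig:{}
  [1..1]={T2}  "c"  orig:{}
  [2..2]={T3}  "d"  orig:{}
  [3..3]={T0}  "a"  orig:{}
  [4..4]={T1}  "b"  orig:{}
  [5..5]={T1}  "b"  orig:{}
  [6..6]={T2}  "c"  orig:{}
  [7..7]={T1}  "b"  orig:{}
  [8..8]={T1}  "b"  orig:{}
  [0..1]=∅  "ac"
  [1..2]={A,B,S}  "cd"
  [2..3]=∅  "da"
  [3..4]={S}  "ab"
  [4..5]={A,S}  "bb"
  [5..6]=∅  "bc"
  [6..7]=∅  "cb"
  [7..8]={A,S}  "bb"
  [0..2]=∅  "acd"
  [1..3]=∅  "cda"
  [2..4]=∅  "dab"
  [3..5]={B}  "abb"
  [4..6]=∅  "bbc"
  [5..7]=∅  "bcb"
  [6..8]={X5}  "cbb"  orig:{}
  [0..3]=∅  "acda"
  [1..4]=∅  "cdab"
  [2..5]=∅  "dabb"
  [3..6]=∅  "abbc"
  [4..7]=∅  "bbcb"
  [5..8]=∅  "bcbb"
  [0..4]=∅  "acdab"
  [1..5]={X4,X6}  "cdabb"  orig:{}
  [2..6]=∅  "dabbc"
  [3..7]=∅  "abbcb"
  [4..8]=∅  "bbcbb"
  [0..5]={A,S}  "acdabb"
  [1..6]=∅  "cdabbc"
  [2..7]=∅  "dabbcb"
  [3..8]={B}  "abbcbb"
  [0..6]=∅  "acdabbc"
  [1..7]=∅  "cdabbcb"
  [2..8]=∅  "dabbcbb"
  [0..7]=∅  "acdabbcb"
  [1..8]={X4,X6}  "cdabbcbb"  orig:{}
  [0..8]={A,S}  "acdabbcbb"

S ∈ T[0,8] ⇒ YES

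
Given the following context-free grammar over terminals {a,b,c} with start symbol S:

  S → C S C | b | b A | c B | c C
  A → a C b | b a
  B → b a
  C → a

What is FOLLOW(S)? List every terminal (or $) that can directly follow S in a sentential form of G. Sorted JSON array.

FIRST sets, iterate to fixpoint:
pass 1:
  A via A→a C b: +{a}
  A via A→b a: +{b}
  B via B→b a: +{b}
  C via C→a: +{a}
  S via S→C S C: +{a}
  S via S→b: +{b}
  S via S→c B: +{c}
  FIRST(S)={a,b,c}  FIRST(A)={a,b}  FIRST(B)={b}  FIRST(C)={a}
pass 2: done
  FIRST(S)={a,b,c}  FIRST(A)={a,b}  FIRST(B)={b}  FIRST(C)={a}

FOLLOW sets:
FOLLOW(S) := {$}
[1]
  A→a C b: FOLLOW(C) ⊇ FIRST(b) = {b}; new: +{b}
  S→C S C: FOLLOW(C) ⊇ FIRST(S) = {a,b,c}; new: +{a,c}
  S→C S C: FOLLOW(S) ⊇ FIRST(C) = {a}; new: +{a}
  S→C S C: FOLLOW(C) ⊇ FOLLOW(S) ⊇ {$,a}; new: +{$}
  S→b A: FOLLOW(A) ⊇ FOLLOW(S) ⊇ {$,a}; new: +{$,a}
  S→c B: FOLLOW(B) ⊇ FOLLOW(S) ⊇ {$,a}; new: +{$,a}
  FOLLOW[S]={$,a}  FOLLOW[A]={$,a}  FOLLOW[B]={$,a}  FOLLOW[C]={$,a,b,c}
[2] — fixpoint
  FOLLOW[S]={$,a}  FOLLOW[A]={$,a}  FOLLOW[B]={$,a}  FOLLOW[C]={$,a,b,c}

FOLLOW(S) = ["$", "a"]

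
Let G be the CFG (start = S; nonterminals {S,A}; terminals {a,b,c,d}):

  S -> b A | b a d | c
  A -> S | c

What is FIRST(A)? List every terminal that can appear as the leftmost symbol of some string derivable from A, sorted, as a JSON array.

FIRST sets, iterate to fixpoint:
iter 1:
  A via A→c: +{c}
  S via S→b A: +{b}
  S via S→c: +{c}
  FIRST[S]={b,c}  FIRST[A]={c}
iter 2:
  A via A→S: +{b}
  FIRST[S]={b,c}  FIRST[A]={b,c}
iter 3: (stable)
  FIRST[S]={b,c}  FIRST[A]={b,c}

FIRST(A) = ["b", "c"]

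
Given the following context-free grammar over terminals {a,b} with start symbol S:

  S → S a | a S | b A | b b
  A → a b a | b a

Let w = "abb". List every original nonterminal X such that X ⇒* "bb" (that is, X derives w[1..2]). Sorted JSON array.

Convert to CNF:
  S -> S T0 | T0 S | T1 A | T1 T1
  A -> T0 X2 | T1 T0
  T0 -> a
  T1 -> b
  X2 -> T1 T0

Fill CYK table bottom-up (cells [i..j] with 1 ≤ i ≤ j ≤ 2 only):
  cell(1,1) b: {T1}  orig:{}
  cell(2,2) b: {T1}  orig:{}
  cell(1,2) bb: {S}

Original NTs in T[1,2] deriving "bb": ["S"]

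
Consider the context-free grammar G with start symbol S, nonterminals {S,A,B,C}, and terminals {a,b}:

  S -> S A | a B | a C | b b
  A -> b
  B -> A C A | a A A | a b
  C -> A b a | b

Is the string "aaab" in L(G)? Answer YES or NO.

Convert to CNF:
  S -> S A | T0 B | T0 C | T1 T1
  A -> b
  B -> A X2 | T0 T1 | T0 X3
  C -> A X4 | b
  T0 -> a
  T1 -> b
  X2 -> C A
  X3 -> A A
  X4 -> T1 T0

CYK table (by increasing span):
  [0..0]={T0}  "a"  orig:{}
  [1..1]={T0}  "a"  orig:{}
  [2..2]={T0}  "a"  orig:{}
  [3..3]={A,C,T1}  "b"  orig:{A,C}
  [0..1]=∅  "aa"
  [1..2]=∅  "aa"
  [2..3]={B,S}  "ab"
  [0..2]=∅  "aaa"
  [1..3]={S}  "aab"
  [0..3]=∅  "aaab"

S ∉ T[0,3] ⇒ NO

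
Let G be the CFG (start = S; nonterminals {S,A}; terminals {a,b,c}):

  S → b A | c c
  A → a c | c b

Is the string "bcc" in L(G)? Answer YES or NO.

CNF form of G:
  S -> T1 T1 | T2 A
  A -> T0 T1 | T1 T2
  T0 -> a
  T1 -> c
  T2 -> b

CYK table (by increasing span):
  [0..0]={T2}  "b"  orig:{}
  [1..1]={T1}  "c"  orig:{}
  [2..2]={T1}  "c"  orig:{}
  [0..1]=∅  "bc"
  [1..2]={S}  "cc"
  [0..2]=∅  "bcc"

S ∉ T[0,2] ⇒ NO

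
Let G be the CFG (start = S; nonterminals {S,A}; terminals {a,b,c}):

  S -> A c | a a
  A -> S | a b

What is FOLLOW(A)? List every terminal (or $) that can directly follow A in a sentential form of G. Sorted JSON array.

Compute FIRST by fixpoint:
round 1:
  A via A→a b: +{a}
  S via S→A c: +{a}
  S: {a}  A: {a}
round 2: done
  S: {a}  A: {a}

FOLLOW iteration:
seed FOLLOW(S) with $
iter 1:
  S→A c: FOLLOW(A) ⊇ FIRST(c) = {c}; new: +{c}
  S: {$}  A: {c}
iter 2:
  A→S: FOLLOW(S) ⊇ FOLLOW(A) ⊇ {c}; new: +{c}
  S: {$,c}  A: {c}
iter 3: — fixpoint
  S: {$,c}  A: {c}

FOLLOW(A) = ["c"]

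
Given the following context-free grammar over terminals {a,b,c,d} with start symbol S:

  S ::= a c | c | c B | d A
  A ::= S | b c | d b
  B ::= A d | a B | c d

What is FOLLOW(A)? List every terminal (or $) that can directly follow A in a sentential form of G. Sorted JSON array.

FIRST sets, iterate to fixpoint:
iter 1:
  A via A→b c: +{b}
  A via A→d b: +{d}
  B via B→A d: +{b,d}
  B via B→a B: +{a}
  B via B→c d: +{c}
  S via S→a c: +{a}
  S via S→c: +{c}
  S via S→d A: +{d}
  FIRST[S]={a,c,d}  FIRST[A]={b,d}  FIRST[B]={a,b,c,d}
iter 2:
  A via A→S: +{a,c}
  FIRST[S]={a,c,d}  FIRST[A]={a,b,c,d}  FIRST[B]={a,b,c,d}
iter 3: (no change)
  FIRST[S]={a,c,d}  FIRST[A]={a,b,c,d}  FIRST[B]={a,b,c,d}

Compute FOLLOW by fixpoint:
initialize: $ ∈ FOLLOW(S)
iter 1:
  B→A d: FOLLOW(A) ⊇ FIRST(d) = {d}; new: +{d}
  S→c B: FOLLOW(B) ⊇ FOLLOW(S) ⊇ {$}; new: +{$}
  S→d A: FOLLOW(A) ⊇ FOLLOW(S) ⊇ {$}; new: +{$}
  FOLLOW[S]={$}  FOLLOW[A]={$,d}  FOLLOW[B]={$}
iter 2:
  A→S: FOLLOW(S) ⊇ FOLLOW(A) ⊇ {$,d}; new: +{d}
  S→c B: FOLLOW(B) ⊇ FOLLOW(S) ⊇ {$,d}; new: +{d}
  FOLLOW[S]={$,d}  FOLLOW[A]={$,d}  FOLLOW[B]={$,d}
iter 3: — fixpoint
  FOLLOW[S]={$,d}  FOLLOW[A]={$,d}  FOLLOW[B]={$,d}

FOLLOW(A) = ["$", "d"]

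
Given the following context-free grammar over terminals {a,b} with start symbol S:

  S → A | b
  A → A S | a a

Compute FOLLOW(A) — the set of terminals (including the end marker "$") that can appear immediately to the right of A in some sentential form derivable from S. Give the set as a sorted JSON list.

FIRST iteration:
pass 1:
  A via A→a a: +{a}
  S via S→A: +{a}
  S via S→b: +{b}
  FIRST[S]={a,b}  FIRST[A]={a}
pass 2: (no change)
  FIRST[S]={a,b}  FIRST[A]={a}

FOLLOW sets:
initialize: $ ∈ FOLLOW(S)
round 1:
  A→A S: FOLLOW(A) ⊇ FIRST(S) = {a,b}; new: +{a,b}
  A→A S: FOLLOW(S) ⊇ FOLLOW(A) ⊇ {a,b}; new: +{a,b}
  S→A: FOLLOW(A) ⊇ FOLLOW(S) ⊇ {$,a,b}; new: +{$}
  FOLLOW[S]={$,a,b}  FOLLOW[A]={$,a,b}
round 2: done
  FOLLOW[S]={$,a,b}  FOLLOW[A]={$,a,b}

FOLLOW(A) = ["$", "a", "b"]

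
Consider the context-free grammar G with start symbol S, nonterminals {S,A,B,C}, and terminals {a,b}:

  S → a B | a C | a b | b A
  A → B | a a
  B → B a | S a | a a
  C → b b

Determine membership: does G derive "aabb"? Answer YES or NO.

CNF form of G:
  S -> T0 B | T0 C | T0 T1 | T1 A
  A -> B T0 | S T0 | T0 T0
  B -> B T0 | S T0 | T0 T0
  C -> T1 T1
  T0 -> a
  T1 -> b

CYK fill:
  T[0,0] 'a' = {T0}  orig:{}
  T[1,1] 'a' = {T0}  orig:{}
  T[2,2] 'b' = {T1}  orig:{}
  T[3,3] 'b' = {T1}  orig:{}
  T[0,1] 'aa' = {A,B}
  T[1,2] 'ab' = {S}
  T[2,3] 'bb' = {C}
  T[0,2] 'aab' = ∅
  T[1,3] 'abb' = {S}
  T[0,3] 'aabb' = ∅

S ∉ T[0,3] ⇒ NO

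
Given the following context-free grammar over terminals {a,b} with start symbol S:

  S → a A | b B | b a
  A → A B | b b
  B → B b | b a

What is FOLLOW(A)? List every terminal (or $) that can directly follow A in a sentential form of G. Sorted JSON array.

Compute FIRST by fixpoint:
round 1:
  A via A→b b: +{b}
  B via B→b a: +{b}
  S via S→a A: +{a}
  S via S→b B: +{b}
  FIRST(S)={a,b}  FIRST(A)={b}  FIRST(B)={b}
round 2: (no change)
  FIRST(S)={a,b}  FIRST(A)={b}  FIRST(B)={b}

Compute FOLLOW by fixpoint:
seed FOLLOW(S) with $
iter 1:
  A→A B: FOLLOW(A) ⊇ FIRST(B) = {b}; new: +{b}
  A→A B: FOLLOW(B) ⊇ FOLLOW(A) ⊇ {b}; new: +{b}
  S→a A: FOLLOW(A) ⊇ FOLLOW(S) ⊇ {$}; new: +{$}
  S→b B: FOLLOW(B) ⊇ FOLLOW(S) ⊇ {$}; new: +{$}
  FOLLOW(S)={$}  FOLLOW(A)={$,b}  FOLLOW(B)={$,b}
iter 2: (no change)
  FOLLOW(S)={$}  FOLLOW(A)={$,b}  FOLLOW(B)={$,b}

FOLLOW(A) = ["$", "b"]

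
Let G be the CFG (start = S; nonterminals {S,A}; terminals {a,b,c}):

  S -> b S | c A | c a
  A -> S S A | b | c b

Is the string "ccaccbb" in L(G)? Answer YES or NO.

Convert to CNF:
  S -> T0 A | T0 T2 | T1 S
  A -> S X3 | T0 T1 | b
  T0 -> c
  T1 -> b
  T2 -> a
  X3 -> S A

Fill CYK table bottom-up:
  cell(0,0) c: {T0}  orig:{}
  cell(1,1) c: {T0}  orig:{}
  cell(2,2) a: {T2}  orig:{}
  cell(3,3) c: {T0}  orig:{}
  cell(4,4) c: {T0}  orig:{}
  cell(5,5) b: {A,T1}  orig:{A}
  cell(6,6) b: {A,T1}  orig:{A}
  cell(0,1) cc: ∅
  cell(1,2) ca: {S}
  cell(2,3) ac: ∅
  cell(3,4) cc: ∅
  cell(4,5) cb: {A,S}
  cell(5,6) bb: ∅
  cell(0,2) cca: ∅
  cell(1,3) cac: ∅
  cell(2,4) acc: ∅
  cell(3,5) ccb: {S}
  cell(4,6) cbb: {X3}  orig:{}
  cell(0,3) ccac: ∅
  cell(1,4) cacc: ∅
  cell(2,5) accb: ∅
  cell(3,6) ccbb: {X3}  orig:{}
  cell(0,4) ccacc: ∅
  cell(1,5) caccb: ∅
  cell(2,6) accbb: ∅
  cell(0,5) ccaccb: ∅
  cell(1,6) caccbb: {A}
  cell(0,6) ccaccbb: {S}

S ∈ T[0,6] ⇒ YES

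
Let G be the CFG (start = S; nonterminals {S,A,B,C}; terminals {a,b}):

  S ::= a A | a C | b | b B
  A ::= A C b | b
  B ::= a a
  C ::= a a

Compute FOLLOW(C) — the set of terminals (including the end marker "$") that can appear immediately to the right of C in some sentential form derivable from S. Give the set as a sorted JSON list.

FIRST iteration:
round 1:
  A via A→b: +{b}
  B via B→a a: +{a}
  C via C→a a: +{a}
  S via S→a A: +{a}
  S via S→b: +{b}
  FIRST(S)={a,b}  FIRST(A)={b}  FIRST(B)={a}  FIRST(C)={a}
round 2: (no change)
  FIRST(S)={a,b}  FIRST(A)={b}  FIRST(B)={a}  FIRST(C)={a}

FOLLOW sets:
FOLLOW(S) := {$}
round 1:
  A→A C b: FOLLOW(A) ⊇ FIRST(C) = {a}; new: +{a}
  A→A C b: FOLLOW(C) ⊇ FIRST(b) = {b}; new: +{b}
  S→a A: FOLLOW(A) ⊇ FOLLOW(S) ⊇ {$}; new: +{$}
  S→a C: FOLLOW(C) ⊇ FOLLOW(S) ⊇ {$}; new: +{$}
  S→b B: FOLLOW(B) ⊇ FOLLOW(S) ⊇ {$}; new: +{$}
  FOLLOW[S]={$}  FOLLOW[A]={$,a}  FOLLOW[B]={$}  FOLLOW[C]={$,b}
round 2: (no change)
  FOLLOW[S]={$}  FOLLOW[A]={$,a}  FOLLOW[B]={$}  FOLLOW[C]={$,b}

FOLLOW(C) = ["$", "b"]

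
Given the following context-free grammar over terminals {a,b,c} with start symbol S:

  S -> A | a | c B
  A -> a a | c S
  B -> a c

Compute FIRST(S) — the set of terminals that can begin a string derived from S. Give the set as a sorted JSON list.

FIRST sets, iterate to fixpoint:
[1]
  A via A→a a: +{a}
  A via A→c S: +{c}
  B via B→a c: +{a}
  S via S→A: +{a,c}
  FIRST[S]={a,c}  FIRST[A]={a,c}  FIRST[B]={a}
[2] — fixpoint
  FIRST[S]={a,c}  FIRST[A]={a,c}  FIRST[B]={a}

FIRST(S) = ["a", "c"]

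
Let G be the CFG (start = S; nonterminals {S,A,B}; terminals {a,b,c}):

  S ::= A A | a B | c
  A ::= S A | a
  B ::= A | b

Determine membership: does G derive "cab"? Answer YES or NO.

Convert to CNF:
  S -> A A | T0 B | c
  A -> S A | a
  B -> S A | a | b
  T0 -> a

CYK table (by increasing span):
  [0..0]={S}  "c"
  [1..1]={A,B,T0}  "a"  orig:{A,B}
  [2..2]={B}  "b"
  [0..1]={A,B}  "ca"
  [1..2]={S}  "ab"
  [0..2]=∅  "cab"

S ∉ T[0,2] ⇒ NO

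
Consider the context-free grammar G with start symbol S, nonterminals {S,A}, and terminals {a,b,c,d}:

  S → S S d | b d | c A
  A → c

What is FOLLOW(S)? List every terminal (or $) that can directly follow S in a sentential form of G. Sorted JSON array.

Compute FIRST by fixpoint:
[1]
  A via A→c: +{c}
  S via S→b d: +{b}
  S via S→c A: +{c}
  S: {b,c}  A: {c}
[2] — fixpoint
  S: {b,c}  A: {c}

FOLLOW sets:
initialize: $ ∈ FOLLOW(S)
iter 1:
  S→S S d: FOLLOW(S) ⊇ FIRST(S) = {b,c}; new: +{b,c}
  S→S S d: FOLLOW(S) ⊇ FIRST(d) = {d}; new: +{d}
  S→c A: FOLLOW(A) ⊇ FOLLOW(S) ⊇ {$,b,c,d}; new: +{$,b,c,d}
  FOLLOW[S]={$,b,c,d}  FOLLOW[A]={$,b,c,d}
iter 2: (no change)
  FOLLOW[S]={$,b,c,d}  FOLLOW[A]={$,b,c,d}

FOLLOW(S) = ["$", "b", "c", "d"]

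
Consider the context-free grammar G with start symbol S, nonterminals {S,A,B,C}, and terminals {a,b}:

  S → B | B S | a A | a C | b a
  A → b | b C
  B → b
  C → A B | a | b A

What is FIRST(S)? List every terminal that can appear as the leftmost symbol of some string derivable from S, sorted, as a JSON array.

FIRST sets, iterate to fixpoint:
pass 1:
  A via A→b: +{b}
  B via B→b: +{b}
  C via C→A B: +{b}
  C via C→a: +{a}
  S via S→B: +{b}
  S via S→a A: +{a}
  FIRST[S]={a,b}  FIRST[A]={b}  FIRST[B]={b}  FIRST[C]={a,b}
pass 2: (no change)
  FIRST[S]={a,b}  FIRST[A]={b}  FIRST[B]={b}  FIRST[C]={a,b}

FIRST(S) = ["a", "b"]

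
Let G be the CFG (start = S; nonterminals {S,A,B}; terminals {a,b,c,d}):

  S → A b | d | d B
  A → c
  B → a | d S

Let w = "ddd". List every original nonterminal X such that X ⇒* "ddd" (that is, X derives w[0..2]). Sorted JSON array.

Convert to CNF:
  S -> A T1 | T0 B | d
  A -> c
  B -> T0 S | a
  T0 -> d
  T1 -> b

CYK table (by increasing span), restricted to cells inside w[0..2]:
  T[0,0] 'd' = {S,T0}  orig:{S}
  T[1,1] 'd' = {S,T0}  orig:{S}
  T[2,2] 'd' = {S,T0}  orig:{S}
  T[0,1] 'dd' = {B}
  T[1,2] 'dd' = {B}
  T[0,2] 'ddd' = {S}

Original NTs in T[0,2] deriving "ddd": ["S"]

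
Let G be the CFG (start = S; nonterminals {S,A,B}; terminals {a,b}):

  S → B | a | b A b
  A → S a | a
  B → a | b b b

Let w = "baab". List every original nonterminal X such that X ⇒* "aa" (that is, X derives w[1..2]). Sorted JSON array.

Convert to CNF:
  S -> T1 X3 | T1 X4 | a
  A -> S T0 | a
  B -> T1 X2 | a
  T0 -> a
  T1 -> b
  X2 -> T1 T1
  X3 -> A T1
  X4 -> T1 T1

Fill CYK table bottom-up, restricted to cells inside w[1..2]:
  cell(1,1) a: {A,B,S,T0}  orig:{A,B,S}
  cell(2,2) a: {A,B,S,T0}  orig:{A,B,S}
  cell(1,2) aa: {A}

Original NTs in T[1,2] deriving "aa": ["A"]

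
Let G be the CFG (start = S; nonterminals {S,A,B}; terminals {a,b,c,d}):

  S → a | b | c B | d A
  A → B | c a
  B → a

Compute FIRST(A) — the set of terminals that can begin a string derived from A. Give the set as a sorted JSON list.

Compute FIRST by fixpoint:
[1]
  A via A→c a: +{c}
  B via B→a: +{a}
  S via S→a: +{a}
  S via S→b: +{b}
  S via S→c B: +{c}
  S via S→d A: +{d}
  S: {a,b,c,d}  A: {c}  B: {a}
[2]
  A via A→B: +{a}
  S: {a,b,c,d}  A: {a,c}  B: {a}
[3] (stable)
  S: {a,b,c,d}  A: {a,c}  B: {a}

FIRST(A) = ["a", "c"]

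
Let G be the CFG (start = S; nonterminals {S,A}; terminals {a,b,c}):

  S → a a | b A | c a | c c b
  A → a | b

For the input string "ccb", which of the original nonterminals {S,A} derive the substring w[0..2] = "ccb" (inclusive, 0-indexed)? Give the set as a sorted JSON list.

CNF form of G:
  S -> T0 T0 | T1 A | T2 T0 | T2 X3
  A -> a | b
  T0 -> a
  T1 -> b
  T2 -> c
  X3 -> T2 T1

Fill CYK table bottom-up (cells [i..j] with 0 ≤ i ≤ j ≤ 2 only):
  cell(0,0) c: {T2}  orig:{}
  cell(1,1) c: {T2}  orig:{}
  cell(2,2) b: {A,T1}  orig:{A}
  cell(0,1) cc: ∅
  cell(1,2) cb: {X3}  orig:{}
  cell(0,2) ccb: {S}

Original NTs in T[0,2] deriving "ccb": ["S"]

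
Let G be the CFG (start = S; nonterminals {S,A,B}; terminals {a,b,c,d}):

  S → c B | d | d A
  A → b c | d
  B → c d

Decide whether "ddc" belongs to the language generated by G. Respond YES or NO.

CNF form of G:
  S -> T1 B | T2 A | d
  A -> T0 T1 | d
  B -> T1 T2
  T0 -> b
  T1 -> c
  T2 -> d

CYK fill:
  [0..0]={A,S,T2}  "d"  orig:{A,S}
  [1..1]={A,S,T2}  "d"  orig:{A,S}
  [2..2]={T1}  "c"  orig:{}
  [0..1]={S}  "dd"
  [1..2]=∅  "dc"
  [0..2]=∅  "ddc"

S ∉ T[0,2] ⇒ NO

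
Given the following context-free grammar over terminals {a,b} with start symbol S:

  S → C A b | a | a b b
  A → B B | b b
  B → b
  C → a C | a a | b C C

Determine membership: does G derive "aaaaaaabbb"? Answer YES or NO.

Convert to CNF:
  S -> C X3 | T1 X4 | a
  A -> B B | T0 T0
  B -> b
  C -> T0 X2 | T1 C | T1 T1
  T0 -> b
  T1 -> a
  X2 -> C C
  X3 -> A T0
  X4 -> T0 T0

CYK fill:
  T[0,0] 'a' = {S,T1}  orig:{S}
  T[1,1] 'a' = {S,T1}  orig:{S}
  T[2,2] 'a' = {S,T1}  orig:{S}
  T[3,3] 'a' = {S,T1}  orig:{S}
  T[4,4] 'a' = {S,T1}  orig:{S}
  T[5,5] 'a' = {S,T1}  orig:{S}
  T[6,6] 'a' = {S,T1}  orig:{S}
  T[7,7] 'b' = {B,T0}  orig:{B}
  T[8,8] 'b' = {B,T0}  orig:{B}
  T[9,9] 'b' = {B,T0}  orig:{B}
  T[0,1] 'aa' = {C}
  T[1,2] 'aa' = {C}
  T[2,3] 'aa' = {C}
  T[3,4] 'aa' = {C}
  T[4,5] 'aa' = {C}
  T[5,6] 'aa' = {C}
  T[6,7] 'ab' = ∅
  T[7,8] 'bb' = {A,X4}  orig:{A}
  T[8,9] 'bb' = {A,X4}  orig:{A}
  T[0,2] 'aaa' = {C}
  T[1,3] 'aaa' = {C}
  T[2,4] 'aaa' = {C}
  T[3,5] 'aaa' = {C}
  T[4,6] 'aaa' = {C}
  T[5,7] 'aab' = ∅
  T[6,8] 'abb' = {S}
  T[7,9] 'bbb' = {X3}  orig:{}
  T[0,3] 'aaaa' = {C,X2}  orig:{C}
  T[1,4] 'aaaa' = {C,X2}  orig:{C}
  T[2,5] 'aaaa' = {C,X2}  orig:{C}
  T[3,6] 'aaaa' = {C,X2}  orig:{C}
  T[4,7] 'aaab' = ∅
  T[5,8] 'aabb' = ∅
  T[6,9] 'abbb' = ∅
  T[0,4] 'aaaaa' = {C,X2}  orig:{C}
  T[1,5] 'aaaaa' = {C,X2}  orig:{C}
  T[2,6] 'aaaaa' = {C,X2}  orig:{C}
  T[3,7] 'aaaab' = ∅
  T[4,8] 'aaabb' = ∅
  T[5,9] 'aabbb' = {S}
  T[0,5] 'aaaaaa' = {C,X2}  orig:{C}
  T[1,6] 'aaaaaa' = {C,X2}  orig:{C}
  T[2,7] 'aaaaab' = ∅
  T[3,8] 'aaaabb' = ∅
  T[4,9] 'aaabbb' = {S}
  T[0,6] 'aaaaaaa' = {C,X2}  orig:{C}
  T[1,7] 'aaaaaab' = ∅
  T[2,8] 'aaaaabb' = ∅
  T[3,9] 'aaaabbb' = {S}
  T[0,7] 'aaaaaaab' = ∅
  T[1,8] 'aaaaaabb' = ∅
  T[2,9] 'aaaaabbb' = {S}
  T[0,8] 'aaaaaaabb' = ∅
  T[1,9] 'aaaaaabbb' = {S}
  T[0,9] 'aaaaaaabbb' = {S}

S ∈ T[0,9] ⇒ YES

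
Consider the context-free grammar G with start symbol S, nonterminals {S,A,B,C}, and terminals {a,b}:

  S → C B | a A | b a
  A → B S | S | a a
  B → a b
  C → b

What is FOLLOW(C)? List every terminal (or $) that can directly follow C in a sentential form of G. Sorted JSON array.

Compute FIRST by fixpoint:
iter 1:
  A via A→a a: +{a}
  B via B→a b: +{a}
  C via C→b: +{b}
  S via S→C B: +{b}
  S via S→a A: +{a}
  FIRST(S)={a,b}  FIRST(A)={a}  FIRST(B)={a}  FIRST(C)={b}
iter 2:
  A via A→S: +{b}
  FIRST(S)={a,b}  FIRST(A)={a,b}  FIRST(B)={a}  FIRST(C)={b}
iter 3: done
  FIRST(S)={a,b}  FIRST(A)={a,b}  FIRST(B)={a}  FIRST(C)={b}

Compute FOLLOW by fixpoint:
initialize: $ ∈ FOLLOW(S)
round 1:
  A→B S: FOLLOW(B) ⊇ FIRST(S) = {a,b}; new: +{a,b}
  S→C B: FOLLOW(C) ⊇ FIRST(B) = {a}; new: +{a}
  S→C B: FOLLOW(B) ⊇ FOLLOW(S) ⊇ {$}; new: +{$}
  S→a A: FOLLOW(A) ⊇ FOLLOW(S) ⊇ {$}; new: +{$}
  FOLLOW[S]={$}  FOLLOW[A]={$}  FOLLOW[B]={$,a,b}  FOLLOW[C]={a}
round 2: (no change)
  FOLLOW[S]={$}  FOLLOW[A]={$}  FOLLOW[B]={$,a,b}  FOLLOW[C]={a}

FOLLOW(C) = ["a"]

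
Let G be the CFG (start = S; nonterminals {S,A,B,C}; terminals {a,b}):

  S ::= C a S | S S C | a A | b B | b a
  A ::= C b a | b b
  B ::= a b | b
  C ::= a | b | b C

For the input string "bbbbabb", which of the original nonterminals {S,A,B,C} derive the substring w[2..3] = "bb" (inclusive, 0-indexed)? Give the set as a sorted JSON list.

CNF form of G:
  S -> C X3 | S X4 | T0 B | T0 T1 | T1 A
  A -> C X2 | T0 T0
  B -> T1 T0 | b
  C -> T0 C | a | b
  T0 -> b
  T1 -> a
  X2 -> T0 T1
  X3 -> T1 S
  X4 -> S C

CYK fill — only the sub-triangle for w[2..3]:
  T[2,2] 'b' = {B,C,T0}  orig:{B,C}
  T[3,3] 'b' = {B,C,T0}  orig:{B,C}
  T[2,3] 'bb' = {A,C,S}

Original NTs in T[2,3] deriving "bb": ["A", "C", "S"]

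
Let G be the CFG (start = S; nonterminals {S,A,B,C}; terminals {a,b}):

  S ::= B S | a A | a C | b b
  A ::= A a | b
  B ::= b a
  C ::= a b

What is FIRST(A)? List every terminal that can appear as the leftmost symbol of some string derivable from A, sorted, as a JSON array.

Compute FIRST by fixpoint:
[1]
  A via A→b: +{b}
  B via B→b a: +{b}
  C via C→a b: +{a}
  S via S→B S: +{b}
  S via S→a A: +{a}
  FIRST[S]={a,b}  FIRST[A]={b}  FIRST[B]={b}  FIRST[C]={a}
[2] done
  FIRST[S]={a,b}  FIRST[A]={b}  FIRST[B]={b}  FIRST[C]={a}

FIRST(A) = ["b"]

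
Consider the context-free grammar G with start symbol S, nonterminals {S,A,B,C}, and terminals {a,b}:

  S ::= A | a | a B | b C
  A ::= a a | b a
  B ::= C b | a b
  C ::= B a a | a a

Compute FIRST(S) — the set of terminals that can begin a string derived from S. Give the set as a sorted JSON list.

Compute FIRST by fixpoint:
round 1:
  A via A→a a: +{a}
  A via A→b a: +{b}
  B via B→a b: +{a}
  C via C→B a a: +{a}
  S via S→A: +{a,b}
  FIRST[S]={a,b}  FIRST[A]={a,b}  FIRST[B]={a}  FIRST[C]={a}
round 2: done
  FIRST[S]={a,b}  FIRST[A]={a,b}  FIRST[B]={a}  FIRST[C]={a}

FIRST(S) = ["a", "b"]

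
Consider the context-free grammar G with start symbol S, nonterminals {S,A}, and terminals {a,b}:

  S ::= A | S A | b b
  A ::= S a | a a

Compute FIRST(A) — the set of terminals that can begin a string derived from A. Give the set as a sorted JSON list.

FIRST iteration:
iter 1:
  A via A→a a: +{a}
  S via S→A: +{a}
  S via S→b b: +{b}
  S: {a,b}  A: {a}
iter 2:
  A via A→S a: +{b}
  S: {a,b}  A: {a,b}
iter 3: — fixpoint
  S: {a,b}  A: {a,b}

FIRST(A) = ["a", "b"]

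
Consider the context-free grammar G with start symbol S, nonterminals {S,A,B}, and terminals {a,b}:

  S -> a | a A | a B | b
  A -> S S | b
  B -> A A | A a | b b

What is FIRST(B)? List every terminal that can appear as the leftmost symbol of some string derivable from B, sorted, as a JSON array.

FIRST iteration:
pass 1:
  A via A→b: +{b}
  B via B→A A: +{b}
  S via S→a: +{a}
  S via S→b: +{b}
  S: {a,b}  A: {b}  B: {b}
pass 2:
  A via A→S S: +{a}
  B via B→A A: +{a}
  S: {a,b}  A: {a,b}  B: {a,b}
pass 3: (stable)
  S: {a,b}  A: {a,b}  B: {a,b}

FIRST(B) = ["a", "b"]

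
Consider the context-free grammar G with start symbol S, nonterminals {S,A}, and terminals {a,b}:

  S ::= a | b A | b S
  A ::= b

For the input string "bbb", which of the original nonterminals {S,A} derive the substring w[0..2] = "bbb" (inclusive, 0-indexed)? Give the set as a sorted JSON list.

CNF form of G:
  S -> T0 A | T0 S | a
  A -> b
  T0 -> b

CYK fill (cells [i..j] with 0 ≤ i ≤ j ≤ 2 only):
  cell(0,0) b: {A,T0}  orig:{A}
  cell(1,1) b: {A,T0}  orig:{A}
  cell(2,2) b: {A,T0}  orig:{A}
  cell(0,1) bb: {S}
  cell(1,2) bb: {S}
  cell(0,2) bbb: {S}

Original NTs in T[0,2] deriving "bbb": ["S"]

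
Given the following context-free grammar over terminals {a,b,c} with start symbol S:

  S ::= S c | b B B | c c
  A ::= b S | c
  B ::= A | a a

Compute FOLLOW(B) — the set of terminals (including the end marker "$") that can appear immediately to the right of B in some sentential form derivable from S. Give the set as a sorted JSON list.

FIRST iteration:
[1]
  A via A→b S: +{b}
  A via A→c: +{c}
  B via B→A: +{b,c}
  B via B→a a: +{a}
  S via S→b B B: +{b}
  S via S→c c: +{c}
  FIRST(S)={b,c}  FIRST(A)={b,c}  FIRST(B)={a,b,c}
[2] — fixpoint
  FIRST(S)={b,c}  FIRST(A)={b,c}  FIRST(B)={a,b,c}

FOLLOW sets:
initialize: $ ∈ FOLLOW(S)
pass 1:
  S→S c: FOLLOW(S) ⊇ FIRST(c) = {c}; new: +{c}
  S→b B B: FOLLOW(B) ⊇ FIRST(B) = {a,b,c}; new: +{a,b,c}
  S→b B B: FOLLOW(B) ⊇ FOLLOW(S) ⊇ {$,c}; new: +{$}
  FOLLOW(S)={$,c}  FOLLOW(A)={}  FOLLOW(B)={$,a,b,c}
pass 2:
  B→A: FOLLOW(A) ⊇ FOLLOW(B) ⊇ {$,a,b,c}; new: +{$,a,b,c}
  FOLLOW(S)={$,c}  FOLLOW(A)={$,a,b,c}  FOLLOW(B)={$,a,b,c}
pass 3:
  A→b S: FOLLOW(S) ⊇ FOLLOW(A) ⊇ {$,a,b,c}; new: +{a,b}
  FOLLOW(S)={$,a,b,c}  FOLLOW(A)={$,a,b,c}  FOLLOW(B)={$,a,b,c}
pass 4: — fixpoint
  FOLLOW(S)={$,a,b,c}  FOLLOW(A)={$,a,b,c}  FOLLOW(B)={$,a,b,c}

FOLLOW(B) = ["$", "a", "b", "c"]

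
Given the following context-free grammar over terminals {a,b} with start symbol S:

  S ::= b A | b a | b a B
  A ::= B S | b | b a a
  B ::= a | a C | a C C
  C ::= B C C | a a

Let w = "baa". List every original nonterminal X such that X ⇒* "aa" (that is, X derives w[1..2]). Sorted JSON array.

Convert to CNF:
  S -> T0 A | T0 T1 | T0 X5
  A -> B S | T0 X2 | b
  B -> T1 C | T1 X3 | a
  C -> B X4 | T1 T1
  T0 -> b
  T1 -> a
  X2 -> T1 T1
  X3 -> C C
  X4 -> C C
  X5 -> T1 B

Fill CYK table bottom-up (cells [i..j] with 1 ≤ i ≤ j ≤ 2 only):
  [1..1]={B,T1}  "a"  orig:{B}
  [2..2]={B,T1}  "a"  orig:{B}
  [1..2]={C,X2,X5}  "aa"  orig:{C}

Original NTs in T[1,2] deriving "aa": ["C"]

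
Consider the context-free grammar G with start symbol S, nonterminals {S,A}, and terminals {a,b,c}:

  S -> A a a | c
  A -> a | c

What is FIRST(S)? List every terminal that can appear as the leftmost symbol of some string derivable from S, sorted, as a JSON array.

FIRST iteration:
iter 1:
  A via A→a: +{a}
  A via A→c: +{c}
  S via S→A a a: +{a,c}
  FIRST[S]={a,c}  FIRST[A]={a,c}
iter 2: (stable)
  FIRST[S]={a,c}  FIRST[A]={a,c}

FIRST(S) = ["a", "c"]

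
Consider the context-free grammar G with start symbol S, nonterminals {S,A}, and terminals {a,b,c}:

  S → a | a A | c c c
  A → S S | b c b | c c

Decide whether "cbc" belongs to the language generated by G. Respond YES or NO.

CNF form of G:
  S -> T1 X4 | T2 A | a
  A -> S S | T0 X3 | T1 T1
  T0 -> b
  T1 -> c
  T2 -> a
  X3 -> T1 T0
  X4 -> T1 T1

CYK fill:
  T[0,0] 'c' = {T1}  orig:{}
  T[1,1] 'b' = {T0}  orig:{}
  T[2,2] 'c' = {T1}  orig:{}
  T[0,1] 'cb' = {X3}  orig:{}
  T[1,2] 'bc' = ∅
  T[0,2] 'cbc' = ∅

S ∉ T[0,2] ⇒ NO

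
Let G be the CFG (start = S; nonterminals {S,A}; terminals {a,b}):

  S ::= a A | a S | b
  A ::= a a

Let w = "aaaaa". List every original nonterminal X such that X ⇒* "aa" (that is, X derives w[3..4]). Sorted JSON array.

CNF form of G:
  S -> T0 A | T0 S | b
  A -> T0 T0
  T0 -> a

CYK table (by increasing span) — only the sub-triangle for w[3..4]:
  cell(3,3) a: {T0}  orig:{}
  cell(4,4) a: {T0}  orig:{}
  cell(3,4) aa: {A}

Original NTs in T[3,4] deriving "aa": ["A"]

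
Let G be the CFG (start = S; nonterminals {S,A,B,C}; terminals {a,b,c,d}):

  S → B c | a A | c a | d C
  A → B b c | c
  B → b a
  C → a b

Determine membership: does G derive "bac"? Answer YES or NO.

CNF form of G:
  S -> B T1 | T1 T2 | T2 A | T3 C
  A -> B X4 | c
  B -> T0 T2
  C -> T2 T0
  T0 -> b
  T1 -> c
  T2 -> a
  T3 -> d
  X4 -> T0 T1

Fill CYK table bottom-up:
  cell(0,0) b: {T0}  orig:{}
  cell(1,1) a: {T2}  orig:{}
  cell(2,2) c: {A,T1}  orig:{A}
  cell(0,1) ba: {B}
  cell(1,2) ac: {S}
  cell(0,2) bac: {S}

S ∈ T[0,2] ⇒ YES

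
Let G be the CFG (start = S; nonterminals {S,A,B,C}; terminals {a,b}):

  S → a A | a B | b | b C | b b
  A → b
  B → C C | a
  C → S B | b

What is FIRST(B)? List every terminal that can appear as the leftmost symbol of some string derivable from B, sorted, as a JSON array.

Compute FIRST by fixpoint:
[1]
  A via A→b: +{b}
  B via B→a: +{a}
  C via C→b: +{b}
  S via S→a A: +{a}
  S via S→b: +{b}
  S: {a,b}  A: {b}  B: {a}  C: {b}
[2]
  B via B→C C: +{b}
  C via C→S B: +{a}
  S: {a,b}  A: {b}  B: {a,b}  C: {a,b}
[3] done
  S: {a,b}  A: {b}  B: {a,b}  C: {a,b}

FIRST(B) = ["a", "b"]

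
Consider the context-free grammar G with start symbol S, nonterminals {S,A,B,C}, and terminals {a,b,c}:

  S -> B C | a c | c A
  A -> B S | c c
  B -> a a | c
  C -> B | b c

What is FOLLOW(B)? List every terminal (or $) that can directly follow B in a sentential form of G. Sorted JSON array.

FIRST sets, iterate to fixpoint:
pass 1:
  A via A→c c: +{c}
  B via B→a a: +{a}
  B via B→c: +{c}
  C via C→B: +{a,c}
  C via C→b c: +{b}
  S via S→B C: +{a,c}
  S: {a,c}  A: {c}  B: {a,c}  C: {a,b,c}
pass 2:
  A via A→B S: +{a}
  S: {a,c}  A: {a,c}  B: {a,c}  C: {a,b,c}
pass 3: (stable)
  S: {a,c}  A: {a,c}  B: {a,c}  C: {a,b,c}

FOLLOW iteration:
initialize: $ ∈ FOLLOW(S)
iter 1:
  A→B S: FOLLOW(B) ⊇ FIRST(S) = {a,c}; new: +{a,c}
  S→B C: FOLLOW(B) ⊇ FIRST(C) = {a,b,c}; new: +{b}
  S→B C: FOLLOW(C) ⊇ FOLLOW(S) ⊇ {$}; new: +{$}
  S→c A: FOLLOW(A) ⊇ FOLLOW(S) ⊇ {$}; new: +{$}
  FOLLOW[S]={$}  FOLLOW[A]={$}  FOLLOW[B]={a,b,c}  FOLLOW[C]={$}
iter 2:
  C→B: FOLLOW(B) ⊇ FOLLOW(C) ⊇ {$}; new: +{$}
  FOLLOW[S]={$}  FOLLOW[A]={$}  FOLLOW[B]={$,a,b,c}  FOLLOW[C]={$}
iter 3: (no change)
  FOLLOW[S]={$}  FOLLOW[A]={$}  FOLLOW[B]={$,a,b,c}  FOLLOW[C]={$}

FOLLOW(B) = ["$", "a", "b", "c"]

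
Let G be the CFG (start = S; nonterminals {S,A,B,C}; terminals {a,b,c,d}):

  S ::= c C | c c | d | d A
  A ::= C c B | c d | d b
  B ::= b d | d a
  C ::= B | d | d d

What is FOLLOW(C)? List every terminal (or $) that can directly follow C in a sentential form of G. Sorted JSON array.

FIRST sets, iterate to fixpoint:
[1]
  A via A→c d: +{c}
  A via A→d b: +{d}
  B via B→b d: +{b}
  B via B→d a: +{d}
  C via C→B: +{b,d}
  S via S→c C: +{c}
  S via S→d: +{d}
  S: {c,d}  A: {c,d}  B: {b,d}  C: {b,d}
[2]
  A via A→C c B: +{b}
  S: {c,d}  A: {b,c,d}  B: {b,d}  C: {b,d}
[3] (stable)
  S: {c,d}  A: {b,c,d}  B: {b,d}  C: {b,d}

Compute FOLLOW by fixpoint:
FOLLOW(S) := {$}
iter 1:
  A→C c B: FOLLOW(C) ⊇ FIRST(c) = {c}; new: +{c}
  C→B: FOLLOW(B) ⊇ FOLLOW(C) ⊇ {c}; new: +{c}
  S→c C: FOLLOW(C) ⊇ FOLLOW(S) ⊇ {$}; new: +{$}
  S→d A: FOLLOW(A) ⊇ FOLLOW(S) ⊇ {$}; new: +{$}
  FOLLOW[S]={$}  FOLLOW[A]={$}  FOLLOW[B]={c}  FOLLOW[C]={$,c}
iter 2:
  A→C c B: FOLLOW(B) ⊇ FOLLOW(A) ⊇ {$}; new: +{$}
  FOLLOW[S]={$}  FOLLOW[A]={$}  FOLLOW[B]={$,c}  FOLLOW[C]={$,c}
iter 3: (stable)
  FOLLOW[S]={$}  FOLLOW[A]={$}  FOLLOW[B]={$,c}  FOLLOW[C]={$,c}

FOLLOW(C) = ["$", "c"]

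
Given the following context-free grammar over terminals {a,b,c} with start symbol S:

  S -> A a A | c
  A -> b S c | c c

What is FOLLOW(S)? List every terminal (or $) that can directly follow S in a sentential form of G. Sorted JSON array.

FIRST sets, iterate to fixpoint:
iter 1:
  A via A→b S c: +{b}
  A via A→c c: +{c}
  S via S→A a A: +{b,c}
  FIRST(S)={b,c}  FIRST(A)={b,c}
iter 2: done
  FIRST(S)={b,c}  FIRST(A)={b,c}

FOLLOW sets:
seed FOLLOW(S) with $
iter 1:
  A→b S c: FOLLOW(S) ⊇ FIRST(c) = {c}; new: +{c}
  S→A a A: FOLLOW(A) ⊇ FIRST(a) = {a}; new: +{a}
  S→A a A: FOLLOW(A) ⊇ FOLLOW(S) ⊇ {$,c}; new: +{$,c}
  S: {$,c}  A: {$,a,c}
iter 2: (no change)
  S: {$,c}  A: {$,a,c}

FOLLOW(S) = ["$", "c"]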